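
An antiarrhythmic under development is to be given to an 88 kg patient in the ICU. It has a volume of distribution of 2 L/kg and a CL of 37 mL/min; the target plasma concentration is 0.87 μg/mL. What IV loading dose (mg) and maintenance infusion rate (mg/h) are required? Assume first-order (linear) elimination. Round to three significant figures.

Vd = 2 L/kg × 88 kg = 176.0 L
LD = Vd · C_target = 176.0 × 0.87 = 153.1 mg
CL = 37 mL/min × 60/1000 = 2.220 L/h
Maintenance: replace elimination → rate = CL × Css = 2.220 × 0.87 = 1.931 mg/h

(a) 153 mg; (b) 1.93 mg/h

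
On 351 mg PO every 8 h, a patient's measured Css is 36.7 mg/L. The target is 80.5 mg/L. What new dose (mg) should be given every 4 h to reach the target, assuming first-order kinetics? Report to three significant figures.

385 mg

With linear kinetics, Css is proportional to dose rate (D/τ) at fixed clearance.
D₂ = D₁ × (Css,target / Css,current) × (τ₂/τ₁) = 351 × (80.5/36.7) × (4/8) = 385.0 mg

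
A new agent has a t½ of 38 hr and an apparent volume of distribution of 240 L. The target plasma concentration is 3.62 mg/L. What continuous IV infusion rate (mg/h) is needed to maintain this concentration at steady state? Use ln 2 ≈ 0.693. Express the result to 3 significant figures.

CL = 0.693 × Vd / t½ = 0.693 × 240.0 / 38 = 4.377 L/h
Infusion rate = CL × Css = 4.377 × 3.62 = 15.84 mg/h

15.8 mg/h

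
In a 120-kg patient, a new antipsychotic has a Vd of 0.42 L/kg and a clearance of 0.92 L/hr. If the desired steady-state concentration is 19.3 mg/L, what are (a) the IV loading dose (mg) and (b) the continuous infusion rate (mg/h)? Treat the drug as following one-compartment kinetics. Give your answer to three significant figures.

Vd(total) = 120 kg × 0.42 L/kg = 50.40 L
Loading: fill Vd to C_target → 50.40 L × 19.3 mg/L = 972.7 mg
Maintenance: replace elimination → rate = CL × Css = 0.9200 × 19.3 = 17.76 mg/h

(a) 973 mg; (b) 17.8 mg/h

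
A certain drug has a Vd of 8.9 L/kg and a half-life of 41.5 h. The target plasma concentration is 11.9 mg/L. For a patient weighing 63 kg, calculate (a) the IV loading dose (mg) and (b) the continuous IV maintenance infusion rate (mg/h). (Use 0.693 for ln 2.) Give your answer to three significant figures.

Vd = 8.9 L/kg × 63 kg = 560.7 L
LD = Vd × C = 560.7 × 11.9 = 6672 mg
CL = 0.693 × Vd / t½ = 0.693 × 560.7 / 41.5 = 9.363 L/h
Infusion rate = CL × Css = 9.363 × 11.9 = 111.4 mg/h

(a) 6670 mg; (b) 111 mg/h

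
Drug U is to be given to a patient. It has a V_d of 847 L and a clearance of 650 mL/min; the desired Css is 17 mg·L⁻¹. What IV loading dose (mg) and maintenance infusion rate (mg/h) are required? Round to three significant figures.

(a) 14400 mg; (b) 663 mg/h

Loading dose = Vd × C = 847.0 × 17 = 14400 mg
CL = 650 mL/min = 650 × 0.06 = 39.00 L/h
Maintenance infusion rate = CL × Css = 39.00 × 17 = 663.0 mg/h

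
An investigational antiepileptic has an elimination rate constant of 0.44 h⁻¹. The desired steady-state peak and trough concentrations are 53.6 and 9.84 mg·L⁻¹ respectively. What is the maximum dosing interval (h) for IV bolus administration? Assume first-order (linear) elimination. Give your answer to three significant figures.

Between IV bolus doses, concentration decays as C = C₀·e^(−kτ), so C_peak/C_trough = e^(kτ).
τ_max = ln(C_peak/C_trough) / k = ln(53.6/9.84) / 0.4400 = 1.695 / 0.4400 = 3.852 h

3.85 h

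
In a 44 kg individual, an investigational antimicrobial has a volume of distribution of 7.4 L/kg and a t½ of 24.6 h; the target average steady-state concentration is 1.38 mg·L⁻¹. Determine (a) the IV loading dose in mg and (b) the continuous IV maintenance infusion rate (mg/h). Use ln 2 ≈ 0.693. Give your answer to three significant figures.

Vd(total) = 44 kg × 7.4 L/kg = 325.6 L
LD = Vd × C = 325.6 × 1.38 = 449.3 mg
CL = 0.693 × Vd / t½ = 0.693 × 325.6 / 24.6 = 9.172 L/h
Infusion rate = CL × Css = 9.172 × 1.38 = 12.66 mg/h

(a) 449 mg; (b) 12.7 mg/h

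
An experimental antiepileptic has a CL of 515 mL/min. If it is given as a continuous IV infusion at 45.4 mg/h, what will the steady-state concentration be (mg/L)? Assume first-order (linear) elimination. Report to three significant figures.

1.47 mg/L

CL = 515 mL/min × 60/1000 = 30.90 L/h
Css = rate / CL = 45.4 / 30.90 = 1.469 mg/L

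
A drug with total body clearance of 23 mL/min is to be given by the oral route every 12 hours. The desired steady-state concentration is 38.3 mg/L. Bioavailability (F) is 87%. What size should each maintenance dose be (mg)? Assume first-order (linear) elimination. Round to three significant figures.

CL = 23 mL/min × 60/1000 = 1.380 L/h
D = CL × Css × τ / F = 1.380 × 38.3 × 12 / 0.87 = 729.0 mg

729 mg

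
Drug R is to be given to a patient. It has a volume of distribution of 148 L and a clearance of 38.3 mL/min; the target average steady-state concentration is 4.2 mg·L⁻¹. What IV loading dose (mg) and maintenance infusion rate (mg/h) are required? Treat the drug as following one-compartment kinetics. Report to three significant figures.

(a) 622 mg; (b) 9.65 mg/h

Loading: fill Vd to C_target → 148.0 L × 4.2 mg/L = 621.6 mg
CL = 38.3 mL/min × 60/1000 = 2.298 L/h
Maintenance: replace elimination → rate = CL × Css = 2.298 × 4.2 = 9.652 mg/h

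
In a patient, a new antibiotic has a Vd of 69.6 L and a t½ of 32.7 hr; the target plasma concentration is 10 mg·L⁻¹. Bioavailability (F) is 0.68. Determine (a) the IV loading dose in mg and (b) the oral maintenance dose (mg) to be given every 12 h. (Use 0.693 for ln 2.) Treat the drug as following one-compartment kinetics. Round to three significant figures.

LD = Vd × C = 69.60 × 10 = 696.0 mg
CL = 0.693 × Vd / t½ = 0.693 × 69.60 / 32.7 = 1.475 L/h
D = CL × Css × τ / F = 1.475 × 10 × 12 / 0.68 = 260.3 mg

(a) 696 mg; (b) 260 mg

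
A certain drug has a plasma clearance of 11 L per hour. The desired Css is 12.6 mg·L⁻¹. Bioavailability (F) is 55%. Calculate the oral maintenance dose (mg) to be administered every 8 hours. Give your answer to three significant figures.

2020 mg

D = CL × Css × τ / F = 11.00 × 12.6 × 8 / 0.55 = 2016 mg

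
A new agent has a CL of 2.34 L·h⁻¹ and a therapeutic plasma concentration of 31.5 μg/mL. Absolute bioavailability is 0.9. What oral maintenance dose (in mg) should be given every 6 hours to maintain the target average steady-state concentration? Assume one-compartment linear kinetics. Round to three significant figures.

At steady state, dose per interval replaces the amount cleared in that interval: F·D/τ = CL·Css.
D = CL × Css × τ / F = 2.340 × 31.5 × 6 / 0.9 = 491.4 mg

491 mg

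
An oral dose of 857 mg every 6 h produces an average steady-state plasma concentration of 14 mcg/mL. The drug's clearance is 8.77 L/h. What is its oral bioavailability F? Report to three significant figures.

F·D/τ = CL·Css at steady state → F = CL·Css·τ / D.
F = 8.77 × 14 × 6 / 857 = 0.860

0.860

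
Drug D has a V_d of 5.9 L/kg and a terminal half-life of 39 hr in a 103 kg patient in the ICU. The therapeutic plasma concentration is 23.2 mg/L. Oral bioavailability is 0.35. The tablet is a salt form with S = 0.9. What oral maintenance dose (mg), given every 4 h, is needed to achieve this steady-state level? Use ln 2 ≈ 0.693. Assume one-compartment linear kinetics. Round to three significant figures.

3180 mg

Total Vd = 5.9 × 103 = 607.7 L
CL = 0.693 × Vd / t½ = 0.693 × 607.7 / 39 = 10.80 L/h
D = CL × Css × τ / F / S = 10.80 × 23.2 × 4 / 0.35 / 0.9 = 3182 mg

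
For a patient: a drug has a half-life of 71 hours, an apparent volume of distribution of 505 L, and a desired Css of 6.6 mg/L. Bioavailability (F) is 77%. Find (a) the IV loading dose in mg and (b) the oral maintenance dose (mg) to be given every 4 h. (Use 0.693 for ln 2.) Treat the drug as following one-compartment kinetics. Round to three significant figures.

LD = Vd × C = 505.0 × 6.6 = 3333 mg
CL = 0.693 × Vd / t½ = 0.693 × 505.0 / 71 = 4.929 L/h
D = CL × Css × τ / F = 4.929 × 6.6 × 4 / 0.77 = 169.0 mg

(a) 3330 mg; (b) 169 mg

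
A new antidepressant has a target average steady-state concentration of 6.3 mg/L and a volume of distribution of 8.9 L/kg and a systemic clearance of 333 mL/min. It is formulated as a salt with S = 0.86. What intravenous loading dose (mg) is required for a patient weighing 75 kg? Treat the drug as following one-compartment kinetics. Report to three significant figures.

Vd = 8.9 L/kg × 75 kg = 667.5 L
LD = Vd × C / S = 667.5 × 6.300 / 0.86 = 4890 mg

4890 mg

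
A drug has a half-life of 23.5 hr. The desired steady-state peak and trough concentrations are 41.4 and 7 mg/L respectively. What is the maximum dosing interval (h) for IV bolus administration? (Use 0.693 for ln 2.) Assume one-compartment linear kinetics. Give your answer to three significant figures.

60.3 h

k = 0.693 / t½ = 0.693 / 23.5 = 0.02949 h⁻¹
Between IV bolus doses, concentration decays as C = C₀·e^(−kτ), so C_peak/C_trough = e^(kτ).
τ_max = ln(C_peak/C_trough) / k = ln(41.4/7) / 0.02949 = 1.777 / 0.02949 = 60.26 h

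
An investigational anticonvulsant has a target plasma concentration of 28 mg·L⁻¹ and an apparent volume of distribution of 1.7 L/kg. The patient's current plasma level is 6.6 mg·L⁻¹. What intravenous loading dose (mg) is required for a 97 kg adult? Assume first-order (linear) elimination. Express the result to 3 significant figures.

3530 mg

Vd = 1.7 L/kg × 97 kg = 164.9 L
The loading dose fills Vd to the target concentration.
Concentration deficit ΔC = 28 − 6.6 = 21.40 mg/L
LD = Vd × ΔC = 164.9 × 21.40 = 3529 mg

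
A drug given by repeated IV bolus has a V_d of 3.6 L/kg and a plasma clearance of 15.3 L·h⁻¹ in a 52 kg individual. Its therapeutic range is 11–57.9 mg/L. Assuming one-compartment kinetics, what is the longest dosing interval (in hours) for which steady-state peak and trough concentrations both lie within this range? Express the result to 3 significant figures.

Total Vd = 3.6 × 52 = 187.2 L
k = CL / Vd = 15.30 / 187.2 = 0.08173 h⁻¹
Between IV bolus doses, concentration decays as C = C₀·e^(−kτ), so C_peak/C_trough = e^(kτ).
τ_max = ln(C_peak/C_trough) / k = ln(57.9/11) / 0.08173 = 1.661 / 0.08173 = 20.32 h

20.3 h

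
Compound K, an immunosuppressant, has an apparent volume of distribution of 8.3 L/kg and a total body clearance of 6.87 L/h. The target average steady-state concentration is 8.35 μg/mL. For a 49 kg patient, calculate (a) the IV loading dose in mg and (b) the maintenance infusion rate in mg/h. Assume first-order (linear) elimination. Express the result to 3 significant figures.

Total Vd = 8.3 × 49 = 406.7 L
Loading dose = Vd × C = 406.7 × 8.35 = 3396 mg
Maintenance: replace elimination → rate = CL × Css = 6.870 × 8.35 = 57.36 mg/h

(a) 3400 mg; (b) 57.4 mg/h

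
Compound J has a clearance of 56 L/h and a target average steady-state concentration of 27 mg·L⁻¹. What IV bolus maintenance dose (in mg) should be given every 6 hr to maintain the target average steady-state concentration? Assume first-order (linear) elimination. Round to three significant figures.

9070 mg

D = CL × Css × τ = 56.00 × 27 × 6 = 9072 mg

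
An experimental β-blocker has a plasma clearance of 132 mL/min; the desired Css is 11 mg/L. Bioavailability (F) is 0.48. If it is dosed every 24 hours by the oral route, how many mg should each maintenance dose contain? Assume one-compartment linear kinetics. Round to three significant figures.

Convert clearance: 132 mL/min × 60 min/h ÷ 1000 mL/L = 7.920 L/h
At steady state, dose per interval replaces the amount cleared in that interval: F·D/τ = CL·Css.
D = CL × Css × τ / F = 7.920 × 11 × 24 / 0.48 = 4356 mg

4360 mg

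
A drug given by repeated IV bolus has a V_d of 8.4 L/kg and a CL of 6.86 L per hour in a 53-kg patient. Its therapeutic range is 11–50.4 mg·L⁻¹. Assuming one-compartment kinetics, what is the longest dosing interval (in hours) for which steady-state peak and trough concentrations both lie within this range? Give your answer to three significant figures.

Vd(total) = 53 kg × 8.4 L/kg = 445.2 L
k = CL / Vd = 6.860 / 445.2 = 0.01541 h⁻¹
Between IV bolus doses, concentration decays as C = C₀·e^(−kτ), so C_peak/C_trough = e^(kτ).
τ_max = ln(C_peak/C_trough) / k = ln(50.4/11) / 0.01541 = 1.522 / 0.01541 = 98.77 h

98.8 h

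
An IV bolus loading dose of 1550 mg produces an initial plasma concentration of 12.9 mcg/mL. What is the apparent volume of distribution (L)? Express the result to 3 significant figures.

120 L

Immediately after an IV bolus, C₀ = Dose / Vd, so Vd = Dose / C₀.
Vd = 1550 / 12.9 = 120.2 L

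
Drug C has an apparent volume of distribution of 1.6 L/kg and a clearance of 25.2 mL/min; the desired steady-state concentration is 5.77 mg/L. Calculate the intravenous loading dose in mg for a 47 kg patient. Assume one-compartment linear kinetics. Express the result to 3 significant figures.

Total Vd = 1.6 × 47 = 75.20 L
LD = Vd × C = 75.20 × 5.770 = 433.9 mg

434 mg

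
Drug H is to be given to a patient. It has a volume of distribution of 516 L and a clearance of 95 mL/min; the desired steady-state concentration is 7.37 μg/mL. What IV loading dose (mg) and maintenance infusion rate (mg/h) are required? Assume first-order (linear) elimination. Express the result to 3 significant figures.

Loading: fill Vd to C_target → 516.0 L × 7.37 mg/L = 3803 mg
Convert clearance: 95 mL/min × 60 min/h ÷ 1000 mL/L = 5.700 L/h
Maintenance: replace elimination → rate = CL × Css = 5.700 × 7.37 = 42.01 mg/h

(a) 3800 mg; (b) 42.0 mg/h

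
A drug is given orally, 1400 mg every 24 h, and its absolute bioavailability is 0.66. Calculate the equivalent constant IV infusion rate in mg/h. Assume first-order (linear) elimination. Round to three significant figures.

Equivalent systemic input: infusion rate = F·D/τ.
Rate = 0.66 × 1400 / 24 = 38.50 mg/h

38.5 mg/h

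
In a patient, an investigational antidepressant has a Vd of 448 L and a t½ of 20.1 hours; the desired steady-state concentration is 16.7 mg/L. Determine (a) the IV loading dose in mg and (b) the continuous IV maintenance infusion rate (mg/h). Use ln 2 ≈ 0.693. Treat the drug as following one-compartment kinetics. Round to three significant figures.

LD = Vd × C = 448.0 × 16.7 = 7482 mg
CL = 0.693 × Vd / t½ = 0.693 × 448.0 / 20.1 = 15.45 L/h
Infusion rate = CL × Css = 15.45 × 16.7 = 258.0 mg/h

(a) 7480 mg; (b) 258 mg/h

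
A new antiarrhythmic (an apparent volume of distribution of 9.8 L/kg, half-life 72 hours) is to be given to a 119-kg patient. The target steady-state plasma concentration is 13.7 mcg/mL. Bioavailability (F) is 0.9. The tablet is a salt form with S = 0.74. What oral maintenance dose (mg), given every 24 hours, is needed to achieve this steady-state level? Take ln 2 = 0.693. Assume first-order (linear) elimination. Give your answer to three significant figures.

Vd = 9.8 L/kg × 119 kg = 1166 L
CL = ln 2 · Vd / t½ = 0.693 × 1166 / 72 = 11.22 L/h
D = CL × Css × τ / F / S = 11.22 × 13.7 × 24 / 0.9 / 0.74 = 5539 mg

5540 mg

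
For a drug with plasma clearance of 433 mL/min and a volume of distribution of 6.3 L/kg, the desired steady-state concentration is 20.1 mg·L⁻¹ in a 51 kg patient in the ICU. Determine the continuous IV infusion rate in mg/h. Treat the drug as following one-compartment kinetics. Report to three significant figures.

CL = 433 mL/min × 60/1000 = 25.98 L/h
At steady state, infusion rate equals elimination rate: rate in = CL × Css.
Rate = CL × Css = 25.98 × 20.1 = 522.2 mg/h

522 mg/h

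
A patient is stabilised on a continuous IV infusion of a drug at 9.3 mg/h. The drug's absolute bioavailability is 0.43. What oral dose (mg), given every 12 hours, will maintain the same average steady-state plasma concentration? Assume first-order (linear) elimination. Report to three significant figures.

260 mg

To maintain the same Css, the systemic dosing rate must be unchanged: F·D/τ = infusion rate.
D = rate × τ / F = 9.3 × 12 / 0.43 = 259.5 mg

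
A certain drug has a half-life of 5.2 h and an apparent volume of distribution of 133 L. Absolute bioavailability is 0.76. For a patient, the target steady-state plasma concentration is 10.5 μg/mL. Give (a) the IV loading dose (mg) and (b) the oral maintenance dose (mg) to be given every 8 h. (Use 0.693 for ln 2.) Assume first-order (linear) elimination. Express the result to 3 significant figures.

LD = Vd × C = 133.0 × 10.5 = 1397 mg
CL = 0.693 × Vd / t½ = 0.693 × 133.0 / 5.2 = 17.72 L/h
D = CL × Css × τ / F = 17.72 × 10.5 × 8 / 0.76 = 1959 mg

(a) 1400 mg; (b) 1960 mg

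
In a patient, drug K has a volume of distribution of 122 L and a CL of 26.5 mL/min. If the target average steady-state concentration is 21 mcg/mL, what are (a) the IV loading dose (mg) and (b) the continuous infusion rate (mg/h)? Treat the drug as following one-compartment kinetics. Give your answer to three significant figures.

Loading dose = Vd × C = 122.0 × 21 = 2562 mg
Convert clearance: 26.5 mL/min × 60 min/h ÷ 1000 mL/L = 1.590 L/h
Infusion rate = 1.590 L/h × 21 mg/L = 33.39 mg/h

(a) 2560 mg; (b) 33.4 mg/h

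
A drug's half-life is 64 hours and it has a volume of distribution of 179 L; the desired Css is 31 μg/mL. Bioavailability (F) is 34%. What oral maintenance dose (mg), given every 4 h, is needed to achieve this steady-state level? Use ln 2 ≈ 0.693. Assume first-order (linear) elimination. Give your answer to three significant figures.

707 mg

CL = 0.693 × Vd / t½ = 0.693 × 179.0 / 64 = 1.938 L/h
D = CL × Css × τ / F = 1.938 × 31 × 4 / 0.34 = 706.8 mg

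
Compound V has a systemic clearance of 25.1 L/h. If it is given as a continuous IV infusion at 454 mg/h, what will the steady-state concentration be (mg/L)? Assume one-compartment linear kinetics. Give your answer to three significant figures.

18.1 mg/L

Css = rate / CL = 454 / 25.10 = 18.09 mg/L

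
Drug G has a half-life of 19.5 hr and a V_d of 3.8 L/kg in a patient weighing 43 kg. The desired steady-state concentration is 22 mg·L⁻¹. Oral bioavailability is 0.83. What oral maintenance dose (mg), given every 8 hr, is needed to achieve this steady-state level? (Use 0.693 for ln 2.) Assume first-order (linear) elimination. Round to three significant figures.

Vd = 3.8 L/kg × 43 kg = 163.4 L
CL = ln 2 · Vd / t½ = 0.693 × 163.4 / 19.5 = 5.807 L/h
D = CL × Css × τ / F = 5.807 × 22 × 8 / 0.83 = 1231 mg

1230 mg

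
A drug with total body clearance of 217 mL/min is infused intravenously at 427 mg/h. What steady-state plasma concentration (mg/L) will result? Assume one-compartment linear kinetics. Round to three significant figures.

32.8 mg/L

CL = 217 mL/min = 217 × 0.06 = 13.02 L/h
Css = rate / CL = 427 / 13.02 = 32.80 mg/L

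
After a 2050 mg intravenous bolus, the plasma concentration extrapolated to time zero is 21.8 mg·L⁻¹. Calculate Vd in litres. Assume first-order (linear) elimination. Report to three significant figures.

94.0 L

Immediately after an IV bolus, C₀ = Dose / Vd, so Vd = Dose / C₀.
Vd = 2050 / 21.8 = 94.04 L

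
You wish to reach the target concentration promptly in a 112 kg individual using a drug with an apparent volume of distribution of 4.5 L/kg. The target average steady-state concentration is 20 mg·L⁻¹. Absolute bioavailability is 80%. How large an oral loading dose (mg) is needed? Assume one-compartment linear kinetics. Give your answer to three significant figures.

Total Vd = 4.5 × 112 = 504.0 L
LD = Vd × C / F = 504.0 × 20.00 / 0.8 = 12600 mg

12600 mg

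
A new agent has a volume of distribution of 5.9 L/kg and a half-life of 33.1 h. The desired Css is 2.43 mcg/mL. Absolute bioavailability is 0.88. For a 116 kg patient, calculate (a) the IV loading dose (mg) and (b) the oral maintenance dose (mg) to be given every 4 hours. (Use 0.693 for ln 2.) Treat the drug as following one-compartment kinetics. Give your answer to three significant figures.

(a) 1660 mg; (b) 158 mg

Total Vd = 5.9 × 116 = 684.4 L
LD = Vd × C = 684.4 × 2.43 = 1663 mg
CL = 0.693 × Vd / t½ = 0.693 × 684.4 / 33.1 = 14.33 L/h
D = CL × Css × τ / F = 14.33 × 2.43 × 4 / 0.88 = 158.3 mg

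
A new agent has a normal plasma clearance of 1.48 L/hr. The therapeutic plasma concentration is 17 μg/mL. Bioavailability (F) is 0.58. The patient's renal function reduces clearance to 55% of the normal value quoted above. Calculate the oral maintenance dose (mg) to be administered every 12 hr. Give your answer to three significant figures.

Patient clearance = 0.55 × 1.480 = 0.8140 L/h
D = CL × Css × τ / F = 0.8140 × 17 × 12 / 0.58 = 286.3 mg

286 mg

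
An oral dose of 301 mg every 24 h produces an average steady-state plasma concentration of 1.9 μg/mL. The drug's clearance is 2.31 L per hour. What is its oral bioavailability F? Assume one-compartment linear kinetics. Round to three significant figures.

F·D/τ = CL·Css at steady state → F = CL·Css·τ / D.
F = 2.31 × 1.9 × 24 / 301 = 0.350

0.350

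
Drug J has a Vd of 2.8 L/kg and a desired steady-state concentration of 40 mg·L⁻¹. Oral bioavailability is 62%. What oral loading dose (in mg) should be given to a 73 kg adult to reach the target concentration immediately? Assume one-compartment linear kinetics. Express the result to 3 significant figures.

13200 mg

Vd(total) = 73 kg × 2.8 L/kg = 204.4 L
The loading dose fills Vd to the target concentration.
LD = Vd × C / F = 204.4 × 40.00 / 0.62 = 13190 mg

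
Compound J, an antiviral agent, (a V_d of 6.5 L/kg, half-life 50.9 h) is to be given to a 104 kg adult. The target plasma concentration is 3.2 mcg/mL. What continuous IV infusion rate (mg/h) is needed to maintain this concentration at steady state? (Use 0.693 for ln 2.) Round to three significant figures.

Vd(total) = 104 kg × 6.5 L/kg = 676.0 L
CL = 0.693 × Vd / t½ = 0.693 × 676.0 / 50.9 = 9.204 L/h
Infusion rate = CL × Css = 9.204 × 3.2 = 29.45 mg/h

29.5 mg/h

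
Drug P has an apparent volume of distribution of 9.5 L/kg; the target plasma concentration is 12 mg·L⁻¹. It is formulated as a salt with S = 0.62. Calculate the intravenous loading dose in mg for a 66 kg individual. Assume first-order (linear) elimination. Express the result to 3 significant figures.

12100 mg

Vd(total) = 66 kg × 9.5 L/kg = 627.0 L
LD = Vd × C / S = 627.0 × 12.00 / 0.62 = 12140 mg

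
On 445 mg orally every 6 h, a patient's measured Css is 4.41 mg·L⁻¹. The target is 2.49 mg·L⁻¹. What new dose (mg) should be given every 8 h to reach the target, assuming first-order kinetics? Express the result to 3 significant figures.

With linear kinetics, Css is proportional to dose rate (D/τ) at fixed clearance.
D₂ = D₁ × (Css,target / Css,current) × (τ₂/τ₁) = 445 × (2.49/4.41) × (8/6) = 335.0 mg

335 mg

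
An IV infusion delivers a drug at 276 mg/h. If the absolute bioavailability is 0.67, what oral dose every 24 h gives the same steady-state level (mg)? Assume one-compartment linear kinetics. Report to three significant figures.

To maintain the same Css, the systemic dosing rate must be unchanged: F·D/τ = infusion rate.
D = rate × τ / F = 276 × 24 / 0.67 = 9887 mg

9890 mg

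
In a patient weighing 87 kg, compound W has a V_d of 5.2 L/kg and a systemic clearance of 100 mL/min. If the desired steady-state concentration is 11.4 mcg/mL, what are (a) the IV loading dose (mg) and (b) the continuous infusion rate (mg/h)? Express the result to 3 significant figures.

Total Vd = 5.2 × 87 = 452.4 L
Loading: fill Vd to C_target → 452.4 L × 11.4 mg/L = 5157 mg
CL = 100 mL/min = 100 × 0.06 = 6.000 L/h
Maintenance: replace elimination → rate = CL × Css = 6.000 × 11.4 = 68.40 mg/h

(a) 5160 mg; (b) 68.4 mg/h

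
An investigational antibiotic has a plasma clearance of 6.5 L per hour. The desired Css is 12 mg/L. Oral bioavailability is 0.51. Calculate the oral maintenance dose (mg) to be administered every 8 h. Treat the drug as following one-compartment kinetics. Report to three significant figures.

D = CL × Css × τ / F = 6.500 × 12 × 8 / 0.51 = 1224 mg

1220 mg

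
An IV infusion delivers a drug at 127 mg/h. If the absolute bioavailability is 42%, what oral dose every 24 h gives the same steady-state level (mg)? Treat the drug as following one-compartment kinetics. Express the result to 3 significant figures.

7260 mg

To maintain the same Css, the systemic dosing rate must be unchanged: F·D/τ = infusion rate.
D = rate × τ / F = 127 × 24 / 0.42 = 7257 mg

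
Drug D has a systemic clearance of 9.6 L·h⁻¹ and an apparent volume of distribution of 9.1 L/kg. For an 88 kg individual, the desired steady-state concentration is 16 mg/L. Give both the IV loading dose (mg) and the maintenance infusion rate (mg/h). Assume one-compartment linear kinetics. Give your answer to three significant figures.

Total Vd = 9.1 × 88 = 800.8 L
LD = Vd · C_target = 800.8 × 16 = 12810 mg
Maintenance: replace elimination → rate = CL × Css = 9.600 × 16 = 153.6 mg/h

(a) 12800 mg; (b) 154 mg/h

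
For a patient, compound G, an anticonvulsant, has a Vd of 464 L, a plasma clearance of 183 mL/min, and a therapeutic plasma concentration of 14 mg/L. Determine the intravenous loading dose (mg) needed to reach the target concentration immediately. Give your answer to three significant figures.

6500 mg

The loading dose fills Vd to the target concentration; clearance is irrelevant here.
LD = Vd × C = 464.0 × 14.00 = 6496 mg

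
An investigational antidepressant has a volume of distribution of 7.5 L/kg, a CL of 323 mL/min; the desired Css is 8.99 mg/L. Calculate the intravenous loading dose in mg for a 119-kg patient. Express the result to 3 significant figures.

8020 mg

Vd = 7.5 L/kg × 119 kg = 892.5 L
LD = Vd × C = 892.5 × 8.990 = 8024 mg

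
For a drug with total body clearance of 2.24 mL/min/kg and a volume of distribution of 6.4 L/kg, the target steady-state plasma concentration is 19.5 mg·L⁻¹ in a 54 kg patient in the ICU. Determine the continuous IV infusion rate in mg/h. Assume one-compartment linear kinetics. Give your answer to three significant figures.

CL = 2.24 mL/min/kg × 54 kg = 121.0 mL/min = 121.0 × 60/1000 = 7.260 L/h
Infusion rate = CL · Css = 7.260 L/h × 19.5 mg/L = 141.6 mg/h

142 mg/h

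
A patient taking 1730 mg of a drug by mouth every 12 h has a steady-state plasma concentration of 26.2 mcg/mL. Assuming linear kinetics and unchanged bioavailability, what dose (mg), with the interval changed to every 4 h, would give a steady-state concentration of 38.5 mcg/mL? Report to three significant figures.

847 mg

With linear kinetics, Css is proportional to dose rate (D/τ) at fixed clearance.
D₂ = D₁ × (Css,target / Css,current) × (τ₂/τ₁) = 1730 × (38.5/26.2) × (4/12) = 847.4 mg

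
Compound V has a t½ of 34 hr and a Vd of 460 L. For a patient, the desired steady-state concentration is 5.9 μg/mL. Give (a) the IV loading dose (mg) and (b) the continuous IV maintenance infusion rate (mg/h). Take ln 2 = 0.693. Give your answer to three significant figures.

(a) 2710 mg; (b) 55.3 mg/h

LD = Vd × C = 460.0 × 5.9 = 2714 mg
CL = 0.693 × Vd / t½ = 0.693 × 460.0 / 34 = 9.376 L/h
Infusion rate = CL × Css = 9.376 × 5.9 = 55.32 mg/h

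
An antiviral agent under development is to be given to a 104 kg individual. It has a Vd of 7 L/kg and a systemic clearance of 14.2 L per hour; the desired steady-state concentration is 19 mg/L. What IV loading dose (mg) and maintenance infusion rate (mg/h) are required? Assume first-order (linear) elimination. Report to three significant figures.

(a) 13800 mg; (b) 270 mg/h

Vd(total) = 104 kg × 7 L/kg = 728.0 L
Loading dose = Vd × C = 728.0 × 19 = 13830 mg
Maintenance infusion rate = CL × Css = 14.20 × 19 = 269.8 mg/h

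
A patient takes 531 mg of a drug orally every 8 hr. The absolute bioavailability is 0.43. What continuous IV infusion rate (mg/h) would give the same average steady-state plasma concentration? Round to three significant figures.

Equivalent systemic input: infusion rate = F·D/τ.
Rate = 0.43 × 531 / 8 = 28.54 mg/h

28.5 mg/h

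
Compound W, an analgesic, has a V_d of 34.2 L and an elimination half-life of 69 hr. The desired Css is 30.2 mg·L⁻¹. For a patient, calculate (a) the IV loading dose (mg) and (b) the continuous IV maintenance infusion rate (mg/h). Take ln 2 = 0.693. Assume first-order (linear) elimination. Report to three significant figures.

(a) 1030 mg; (b) 10.4 mg/h

LD = Vd × C = 34.20 × 30.2 = 1033 mg
CL = 0.693 × Vd / t½ = 0.693 × 34.20 / 69 = 0.3435 L/h
Infusion rate = CL × Css = 0.3435 × 30.2 = 10.37 mg/h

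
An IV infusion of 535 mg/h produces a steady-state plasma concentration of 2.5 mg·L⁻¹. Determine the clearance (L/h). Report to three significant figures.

At steady state, infusion rate = CL × Css, so CL = rate / Css.
CL = 535 / 2.5 = 214.0 L/h

214 L/h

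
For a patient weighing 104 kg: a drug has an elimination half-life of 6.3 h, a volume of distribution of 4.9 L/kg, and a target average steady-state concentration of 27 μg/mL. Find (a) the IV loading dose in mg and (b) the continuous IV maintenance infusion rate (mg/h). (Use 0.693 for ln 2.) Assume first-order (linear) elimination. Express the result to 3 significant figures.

Vd = 4.9 L/kg × 104 kg = 509.6 L
LD = Vd × C = 509.6 × 27 = 13760 mg
CL = 0.693 × Vd / t½ = 0.693 × 509.6 / 6.3 = 56.06 L/h
Infusion rate = CL × Css = 56.06 × 27 = 1514 mg/h

(a) 13800 mg; (b) 1510 mg/h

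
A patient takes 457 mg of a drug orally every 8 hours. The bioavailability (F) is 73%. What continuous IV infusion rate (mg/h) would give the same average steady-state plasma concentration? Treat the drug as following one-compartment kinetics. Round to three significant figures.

Equivalent systemic input: infusion rate = F·D/τ.
Rate = 0.73 × 457 / 8 = 41.70 mg/h

41.7 mg/h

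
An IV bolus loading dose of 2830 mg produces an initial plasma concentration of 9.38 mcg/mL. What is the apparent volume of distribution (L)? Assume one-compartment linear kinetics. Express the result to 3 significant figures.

Immediately after an IV bolus, C₀ = Dose / Vd, so Vd = Dose / C₀.
Vd = 2830 / 9.38 = 301.7 L

302 L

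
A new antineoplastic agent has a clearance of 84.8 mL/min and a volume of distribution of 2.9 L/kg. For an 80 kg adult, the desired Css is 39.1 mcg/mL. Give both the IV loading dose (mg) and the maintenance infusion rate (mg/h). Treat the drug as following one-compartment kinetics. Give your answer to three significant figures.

(a) 9070 mg; (b) 199 mg/h

Vd(total) = 80 kg × 2.9 L/kg = 232.0 L
Loading dose = Vd × C = 232.0 × 39.1 = 9071 mg
CL = 84.8 mL/min = 84.8 × 0.06 = 5.088 L/h
Maintenance: replace elimination → rate = CL × Css = 5.088 × 39.1 = 198.9 mg/h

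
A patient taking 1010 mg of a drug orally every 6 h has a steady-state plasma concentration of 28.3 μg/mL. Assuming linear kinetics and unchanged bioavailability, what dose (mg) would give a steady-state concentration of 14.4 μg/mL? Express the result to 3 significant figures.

514 mg

With linear kinetics, Css is proportional to dose rate (D/τ) at fixed clearance.
D₂ = D₁ × (Css,target / Css,current) = 1010 × 14.4/28.3 = 513.9 mg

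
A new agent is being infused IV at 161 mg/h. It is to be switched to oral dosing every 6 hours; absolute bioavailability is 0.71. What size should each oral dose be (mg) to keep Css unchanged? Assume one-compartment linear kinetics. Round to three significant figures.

1360 mg

To maintain the same Css, the systemic dosing rate must be unchanged: F·D/τ = infusion rate.
D = rate × τ / F = 161 × 6 / 0.71 = 1361 mg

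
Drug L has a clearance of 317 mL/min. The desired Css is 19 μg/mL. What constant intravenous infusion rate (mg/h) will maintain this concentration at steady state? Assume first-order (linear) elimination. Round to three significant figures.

361 mg/h

CL = 317 mL/min = 317 × 0.06 = 19.02 L/h
At steady state, infusion rate equals elimination rate: rate in = CL × Css.
Infusion rate = CL · Css = 19.02 L/h × 19 mg/L = 361.4 mg/h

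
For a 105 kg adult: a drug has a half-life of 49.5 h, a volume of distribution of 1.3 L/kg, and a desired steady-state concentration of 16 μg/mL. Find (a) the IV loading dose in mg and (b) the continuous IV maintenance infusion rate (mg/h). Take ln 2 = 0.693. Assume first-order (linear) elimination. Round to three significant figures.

Vd = 1.3 L/kg × 105 kg = 136.5 L
LD = Vd × C = 136.5 × 16 = 2184 mg
CL = 0.693 × Vd / t½ = 0.693 × 136.5 / 49.5 = 1.911 L/h
Infusion rate = CL × Css = 1.911 × 16 = 30.58 mg/h

(a) 2180 mg; (b) 30.6 mg/h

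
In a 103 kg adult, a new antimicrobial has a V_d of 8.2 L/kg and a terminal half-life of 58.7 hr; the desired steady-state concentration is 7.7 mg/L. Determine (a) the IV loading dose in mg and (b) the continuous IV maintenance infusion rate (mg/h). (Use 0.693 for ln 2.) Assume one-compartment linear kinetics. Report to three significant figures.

(a) 6500 mg; (b) 76.8 mg/h

Vd(total) = 103 kg × 8.2 L/kg = 844.6 L
LD = Vd × C = 844.6 × 7.7 = 6503 mg
CL = 0.693 × Vd / t½ = 0.693 × 844.6 / 58.7 = 9.971 L/h
Infusion rate = CL × Css = 9.971 × 7.7 = 76.78 mg/h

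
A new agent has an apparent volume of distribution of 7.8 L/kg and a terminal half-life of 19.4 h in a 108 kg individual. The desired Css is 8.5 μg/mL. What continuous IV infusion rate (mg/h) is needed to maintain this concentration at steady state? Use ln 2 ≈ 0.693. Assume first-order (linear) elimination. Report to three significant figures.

256 mg/h

Total Vd = 7.8 × 108 = 842.4 L
CL = ln 2 · Vd / t½ = 0.693 × 842.4 / 19.4 = 30.09 L/h
Infusion rate = CL × Css = 30.09 × 8.5 = 255.8 mg/h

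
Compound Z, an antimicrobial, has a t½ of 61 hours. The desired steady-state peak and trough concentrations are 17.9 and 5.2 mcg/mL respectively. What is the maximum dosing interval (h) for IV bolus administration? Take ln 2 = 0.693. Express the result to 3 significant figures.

109 h

k = 0.693 / t½ = 0.693 / 61 = 0.01136 h⁻¹
Between IV bolus doses, concentration decays as C = C₀·e^(−kτ), so C_peak/C_trough = e^(kτ).
τ_max = ln(C_peak/C_trough) / k = ln(17.9/5.2) / 0.01136 = 1.236 / 0.01136 = 108.8 h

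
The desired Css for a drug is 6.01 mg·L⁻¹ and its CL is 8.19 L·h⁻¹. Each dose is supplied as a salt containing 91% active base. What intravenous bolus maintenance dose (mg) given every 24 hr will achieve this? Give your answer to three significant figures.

D = CL × Css × τ / S = 8.190 × 6.01 × 24 / 0.91 = 1298 mg

1300 mg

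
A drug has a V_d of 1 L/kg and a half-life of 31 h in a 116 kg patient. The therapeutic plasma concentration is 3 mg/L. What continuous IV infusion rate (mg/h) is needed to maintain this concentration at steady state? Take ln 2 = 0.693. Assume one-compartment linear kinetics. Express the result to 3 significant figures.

7.78 mg/h

Vd(total) = 116 kg × 1 L/kg = 116.0 L
CL = ln 2 · Vd / t½ = 0.693 × 116.0 / 31 = 2.593 L/h
Infusion rate = CL × Css = 2.593 × 3 = 7.779 mg/h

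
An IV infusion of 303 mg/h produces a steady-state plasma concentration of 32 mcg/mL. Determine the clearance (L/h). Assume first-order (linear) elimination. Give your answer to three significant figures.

9.47 L/h

At steady state, infusion rate = CL × Css, so CL = rate / Css.
CL = 303 / 32 = 9.469 L/h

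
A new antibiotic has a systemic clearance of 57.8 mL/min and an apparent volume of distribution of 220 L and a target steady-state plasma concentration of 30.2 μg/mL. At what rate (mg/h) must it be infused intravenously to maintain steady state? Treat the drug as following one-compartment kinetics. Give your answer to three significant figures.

CL = 57.8 mL/min × 60/1000 = 3.468 L/h
R₀ = 3.468 × 30.2 = 104.7 mg/h

105 mg/h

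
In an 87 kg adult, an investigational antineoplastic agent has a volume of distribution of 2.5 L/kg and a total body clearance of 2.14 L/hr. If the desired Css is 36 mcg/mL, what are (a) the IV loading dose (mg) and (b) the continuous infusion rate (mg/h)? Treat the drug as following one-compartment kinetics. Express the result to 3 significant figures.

Vd(total) = 87 kg × 2.5 L/kg = 217.5 L
Loading: fill Vd to C_target → 217.5 L × 36 mg/L = 7830 mg
Infusion rate = 2.140 L/h × 36 mg/L = 77.04 mg/h

(a) 7830 mg; (b) 77.0 mg/h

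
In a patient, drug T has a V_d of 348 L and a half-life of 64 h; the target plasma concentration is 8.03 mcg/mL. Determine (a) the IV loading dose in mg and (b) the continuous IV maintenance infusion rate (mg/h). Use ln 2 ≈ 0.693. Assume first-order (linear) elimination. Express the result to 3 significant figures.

(a) 2790 mg; (b) 30.3 mg/h

LD = Vd × C = 348.0 × 8.03 = 2794 mg
CL = 0.693 × Vd / t½ = 0.693 × 348.0 / 64 = 3.768 L/h
Infusion rate = CL × Css = 3.768 × 8.03 = 30.26 mg/h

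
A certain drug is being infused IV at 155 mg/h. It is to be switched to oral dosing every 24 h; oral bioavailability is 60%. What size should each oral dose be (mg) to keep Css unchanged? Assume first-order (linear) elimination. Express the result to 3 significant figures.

6200 mg

To maintain the same Css, the systemic dosing rate must be unchanged: F·D/τ = infusion rate.
D = rate × τ / F = 155 × 24 / 0.6 = 6200 mg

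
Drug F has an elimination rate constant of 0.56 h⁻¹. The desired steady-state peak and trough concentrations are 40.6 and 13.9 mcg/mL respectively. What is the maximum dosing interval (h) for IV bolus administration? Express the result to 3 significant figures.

Between IV bolus doses, concentration decays as C = C₀·e^(−kτ), so C_peak/C_trough = e^(kτ).
τ_max = ln(C_peak/C_trough) / k = ln(40.6/13.9) / 0.5600 = 1.072 / 0.5600 = 1.914 h

1.91 h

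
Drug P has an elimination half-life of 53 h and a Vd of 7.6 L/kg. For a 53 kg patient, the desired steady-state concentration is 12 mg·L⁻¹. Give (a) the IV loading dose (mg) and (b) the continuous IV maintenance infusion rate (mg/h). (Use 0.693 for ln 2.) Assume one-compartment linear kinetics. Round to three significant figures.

Vd(total) = 53 kg × 7.6 L/kg = 402.8 L
LD = Vd × C = 402.8 × 12 = 4834 mg
CL = 0.693 × Vd / t½ = 0.693 × 402.8 / 53 = 5.267 L/h
Infusion rate = CL × Css = 5.267 × 12 = 63.20 mg/h

(a) 4830 mg; (b) 63.2 mg/h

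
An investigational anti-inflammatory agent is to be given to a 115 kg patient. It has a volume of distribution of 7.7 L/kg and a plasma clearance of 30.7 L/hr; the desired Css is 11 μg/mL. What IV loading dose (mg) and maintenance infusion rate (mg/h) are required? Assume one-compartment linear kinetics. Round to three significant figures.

(a) 9740 mg; (b) 338 mg/h

Total Vd = 7.7 × 115 = 885.5 L
Loading: fill Vd to C_target → 885.5 L × 11 mg/L = 9741 mg
Maintenance infusion rate = CL × Css = 30.70 × 11 = 337.7 mg/h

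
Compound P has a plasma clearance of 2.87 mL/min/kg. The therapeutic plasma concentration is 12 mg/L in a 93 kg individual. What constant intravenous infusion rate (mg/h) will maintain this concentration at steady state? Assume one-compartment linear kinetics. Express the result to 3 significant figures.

CL = 2.87 mL/min/kg × 93 kg = 266.9 mL/min = 266.9 × 60/1000 = 16.01 L/h
Rate = CL × Css = 16.01 × 12 = 192.1 mg/h

192 mg/h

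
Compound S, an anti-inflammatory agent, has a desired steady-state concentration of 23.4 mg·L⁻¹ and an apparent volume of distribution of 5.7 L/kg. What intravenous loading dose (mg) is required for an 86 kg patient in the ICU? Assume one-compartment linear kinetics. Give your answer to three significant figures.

11500 mg

Vd(total) = 86 kg × 5.7 L/kg = 490.2 L
LD = Vd × C = 490.2 × 23.40 = 11470 mg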